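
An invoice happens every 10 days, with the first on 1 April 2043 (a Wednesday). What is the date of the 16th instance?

The 16th occurrence is 15 intervals after the first: 15 × 10 = 150 days after 1 April 2043.
April has 30 days — 29 days to the end of April leaves 121.
May has 31 days (90 left).
June has 30 days (60 left).
July has 31 days (29 left).
29 days into August → 29 August 2043.

29 August 2043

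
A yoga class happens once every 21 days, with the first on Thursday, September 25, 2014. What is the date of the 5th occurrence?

December 18, 2014

The 5th occurrence is 4 intervals after the first: 4 × 21 = 84 days after September 25, 2014.
September has 30 days — 5 days to the end of September leaves 79.
October has 31 days (48 left).
November has 30 days (18 left).
18 days into December → December 18, 2014.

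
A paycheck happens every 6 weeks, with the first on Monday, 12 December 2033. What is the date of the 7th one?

The 7th occurrence is 6 intervals after the first: 6 × 42 = 252 days after 12 December 2033.
December has 31 days — 19 days to the end of December leaves 233.
January has 31 days (202 left).
February has 28 days (174 left).
March has 31 days (143 left).
April has 30 days (113 left).
May has 31 days (82 left).
June has 30 days (52 left).
July has 31 days (21 left).
21 days into August → 21 August 2034.

21 August 2034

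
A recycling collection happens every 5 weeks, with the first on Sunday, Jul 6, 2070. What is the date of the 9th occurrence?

Apr 12, 2071

The 9th occurrence is 8 intervals after the first: 8 × 35 = 280 days after Jul 6, 2070.
Jul has 31 days — 25 days to the end of Jul leaves 255.
Aug has 31 days (224 left).
Sep has 30 days (194 left).
Oct has 31 days (163 left).
Nov has 30 days (133 left).
Dec has 31 days (102 left).
Jan has 31 days (71 left).
Feb has 28 days (43 left).
Mar has 31 days (12 left).
12 days into Apr → Apr 12, 2071.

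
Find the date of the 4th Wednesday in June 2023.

The first Wednesday of June 2023 is June 7.
The 4th Wednesday is 3 weeks later: 7 + 21 = 28.

2023-06-28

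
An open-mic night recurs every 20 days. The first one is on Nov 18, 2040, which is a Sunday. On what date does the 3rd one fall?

The 3rd occurrence is 2 intervals after the first: 2 × 20 = 40 days after Nov 18, 2040.
Nov has 30 days — 12 days to the end of Nov leaves 28.
28 days into Dec → Dec 28, 2040.

Dec 28, 2040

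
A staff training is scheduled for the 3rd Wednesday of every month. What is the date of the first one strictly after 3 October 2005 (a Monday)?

October 2005 starts on a Saturday; its first Wednesday is the 5th, so the 3rd Wednesday is the 19th — 19 October 2005.
19 October 2005 is after 3 October 2005, so that is the next one.

19 October 2005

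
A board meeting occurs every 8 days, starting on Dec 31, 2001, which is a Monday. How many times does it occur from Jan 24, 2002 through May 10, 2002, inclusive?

14

Occurrences land 8·i days after Dec 31, 2001 for i = 0, 1, 2, …
Jan 24, 2002 is 24 days after the start; 24 ÷ 8 = 3 remainder 0. First occurrence in the window: #4 on Jan 24, 2002 (3×8 = 24 days in).
May 10, 2002 is 130 days after the start; 130 ÷ 8 = 16 remainder 2. Last occurrence in the window: #17 on May 8, 2002.
Occurrences #4 through #17: 14 in total.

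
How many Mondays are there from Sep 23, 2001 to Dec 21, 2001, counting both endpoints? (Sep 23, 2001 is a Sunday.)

13

Sep 23, 2001 is a Sunday; the first Monday on or after it is Sep 24, 2001 (1 day later).
From Sep 24, 2001 to Dec 21, 2001: 6 + 31 + 30 + 21 = 88 days (rest of Sep, Oct, Nov, Dec).
88 ÷ 7 = 12 full weeks with remainder 4, so 12 more Mondays after the first → 13.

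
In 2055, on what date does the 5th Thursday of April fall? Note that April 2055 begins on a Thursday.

April 2055 begins on a Thursday, so the first Thursday is April 1.
The 5th Thursday is 4 weeks later: 1 + 28 = 29.

2055-04-29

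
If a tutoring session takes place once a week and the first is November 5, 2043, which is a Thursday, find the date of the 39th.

July 28, 2044

The 39th occurrence is 38 intervals after the first: 38 × 7 = 266 days after November 5, 2043.
November has 30 days — 25 days to the end of November leaves 241.
December has 31 days (210 left).
January has 31 days (179 left).
February has 29 days (150 left).
March has 31 days (119 left).
April has 30 days (89 left).
May has 31 days (58 left).
June has 30 days (28 left).
28 days into July → July 28, 2044.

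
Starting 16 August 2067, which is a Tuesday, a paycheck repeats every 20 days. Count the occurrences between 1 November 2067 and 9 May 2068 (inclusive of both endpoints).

Occurrences land 20·i days after 16 August 2067 for i = 0, 1, 2, …
1 November 2067 is 77 days after the start; 77 ÷ 20 = 3 remainder 17; since the remainder is 17, round up to i = 4. First occurrence in the window: #5 on 4 November 2067 (4×20 = 80 days in).
9 May 2068 is 267 days after the start; 267 ÷ 20 = 13 remainder 7. Last occurrence in the window: #14 on 2 May 2068.
Occurrences #5 through #14: 10 in total.

10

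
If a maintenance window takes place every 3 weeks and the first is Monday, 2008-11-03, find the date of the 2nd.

2008-11-24

The 2nd occurrence is 1 interval after the first: 1 × 21 = 21 days after 2008-11-03.
21 days later is 2008-11-24.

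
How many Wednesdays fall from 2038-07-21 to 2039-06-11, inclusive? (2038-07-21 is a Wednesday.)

2038-07-21 is a Wednesday; the first Wednesday on or after it is 2038-07-21.
From 2038-07-21 to 2039-06-11: 163 + 162 = 325 days (rest of 2038, to 2039-06-11 in 2039).
325 ÷ 7 = 46 full weeks with remainder 3, so 46 more Wednesdays after the first → 47.

47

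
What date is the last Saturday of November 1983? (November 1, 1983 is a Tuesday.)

November 1983 begins on a Tuesday, so the first Saturday is November 5 (4 days later).
November 1983 has 30 days. Adding weeks: 5, 12, 19, 26 — the last one ≤ 30 is the 26th.

1983-11-26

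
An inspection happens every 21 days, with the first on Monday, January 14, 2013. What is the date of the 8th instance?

June 10, 2013

The 8th occurrence is 7 intervals after the first: 7 × 21 = 147 days after January 14, 2013.
January has 31 days — 17 days to the end of January leaves 130.
February has 28 days (102 left).
March has 31 days (71 left).
April has 30 days (41 left).
May has 31 days (10 left).
10 days into June → June 10, 2013.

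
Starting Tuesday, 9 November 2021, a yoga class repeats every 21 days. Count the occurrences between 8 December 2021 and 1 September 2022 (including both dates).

13

Occurrences land 21·i days after 9 November 2021 for i = 0, 1, 2, …
8 December 2021 is 29 days after the start; 29 ÷ 21 = 1 remainder 8; since the remainder is 8, round up to i = 2. First occurrence in the window: #3 on 21 December 2021 (2×21 = 42 days in).
1 September 2022 is 296 days after the start; 296 ÷ 21 = 14 remainder 2. Last occurrence in the window: #15 on 30 August 2022.
Occurrences #3 through #15: 13 in total.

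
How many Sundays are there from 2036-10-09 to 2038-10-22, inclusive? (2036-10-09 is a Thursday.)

2036-10-09 is a Thursday; the first Sunday on or after it is 2036-10-12 (3 days later).
From 2036-10-12 to 2038-10-22: 80 + 365 + 295 = 740 days (rest of 2036, 2037, to 2038-10-22 in 2038).
740 ÷ 7 = 105 full weeks with remainder 5, so 105 more Sundays after the first → 106.

106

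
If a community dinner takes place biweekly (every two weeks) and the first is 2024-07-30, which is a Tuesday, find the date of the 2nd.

The 2nd occurrence is 1 interval after the first: 1 × 14 = 14 days after 2024-07-30.
July has 31 days — 1 day to the end of July leaves 13.
13 days into August → 2024-08-13.

2024-08-13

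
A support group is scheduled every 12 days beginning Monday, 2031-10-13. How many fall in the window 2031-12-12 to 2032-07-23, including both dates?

19

Occurrences land 12·i days after 2031-10-13 for i = 0, 1, 2, …
2031-12-12 is 60 days after the start; 60 ÷ 12 = 5 remainder 0. First occurrence in the window: #6 on 2031-12-12 (5×12 = 60 days in).
2032-07-23 is 284 days after the start; 284 ÷ 12 = 23 remainder 8. Last occurrence in the window: #24 on 2032-07-15.
Occurrences #6 through #24: 19 in total.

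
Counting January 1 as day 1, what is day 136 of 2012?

May 15, 2012

January has 31 days (136 − 31 = 105 remain).
February has 29 days (105 − 29 = 76 remain).
March has 31 days (76 − 31 = 45 remain).
April has 30 days (45 − 30 = 15 remain).
15 into May → May 15.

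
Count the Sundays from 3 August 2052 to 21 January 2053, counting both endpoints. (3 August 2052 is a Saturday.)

3 August 2052 is a Saturday; the first Sunday on or after it is 4 August 2052 (1 day later).
From 4 August 2052 to 21 January 2053: 27 + 30 + 31 + 30 + 31 + 21 = 170 days (rest of August, September, October, November, December, January).
170 ÷ 7 = 24 full weeks with remainder 2, so 24 more Sundays after the first → 25.

25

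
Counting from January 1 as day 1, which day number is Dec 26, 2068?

Days in months before Dec: 31 + 29 + 31 + 30 + 31 + 30 + 31 + 31 + 30 + 31 + 30 = 335.
Plus 26 days into Dec → day 361.

361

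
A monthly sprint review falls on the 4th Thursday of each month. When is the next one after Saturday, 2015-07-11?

July 2015 starts on a Wednesday; its first Thursday is the 2nd, so the 4th Thursday is the 23rd — 2015-07-23.
2015-07-23 is after 2015-07-11, so that is the next one.

2015-07-23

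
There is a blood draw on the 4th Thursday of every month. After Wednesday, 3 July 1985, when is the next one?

25 July 1985

July 1985 starts on a Monday; its first Thursday is the 4th, so the 4th Thursday is the 25th — 25 July 1985.
25 July 1985 is after 3 July 1985, so that is the next one.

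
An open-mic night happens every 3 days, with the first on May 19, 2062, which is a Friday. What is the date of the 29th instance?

Aug 11, 2062

The 29th occurrence is 28 intervals after the first: 28 × 3 = 84 days after May 19, 2062.
May has 31 days — 12 days to the end of May leaves 72.
Jun has 30 days (42 left).
Jul has 31 days (11 left).
11 days into Aug → Aug 11, 2062.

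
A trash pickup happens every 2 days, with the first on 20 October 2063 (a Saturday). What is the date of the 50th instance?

The 50th occurrence is 49 intervals after the first: 49 × 2 = 98 days after 20 October 2063.
October has 31 days — 11 days to the end of October leaves 87.
November has 30 days (57 left).
December has 31 days (26 left).
26 days into January → 26 January 2064.

26 January 2064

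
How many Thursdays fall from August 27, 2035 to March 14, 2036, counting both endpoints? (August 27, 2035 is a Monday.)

August 27, 2035 is a Monday; the first Thursday on or after it is August 30, 2035 (3 days later).
From August 30, 2035 to March 14, 2036: 1 + 30 + 31 + 30 + 31 + 31 + 29 + 14 = 197 days (rest of August, September, October, November, December, January, February, March).
197 ÷ 7 = 28 full weeks with remainder 1, so 28 more Thursdays after the first → 29.

29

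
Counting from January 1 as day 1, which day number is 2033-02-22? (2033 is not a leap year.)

53

Days in months before February: 31 = 31.
Plus 22 days into February → day 53.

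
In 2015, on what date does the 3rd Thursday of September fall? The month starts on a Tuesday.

September 2015 begins on a Tuesday, so the first Thursday is September 3 (2 days later).
The 3rd Thursday is 2 weeks later: 3 + 14 = 17.

17 September 2015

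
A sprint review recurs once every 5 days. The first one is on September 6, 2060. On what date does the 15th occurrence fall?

The 15th occurrence is 14 intervals after the first: 14 × 5 = 70 days after September 6, 2060.
September has 30 days — 24 days to the end of September leaves 46.
October has 31 days (15 left).
15 days into November → November 15, 2060.

November 15, 2060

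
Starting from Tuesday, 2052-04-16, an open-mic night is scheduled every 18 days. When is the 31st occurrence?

2053-10-08

The 31st occurrence is 30 intervals after the first: 30 × 18 = 540 days after 2052-04-16.
April has 30 days — 14 days to the end of April leaves 526.
From end of April to end of 2052 is 245 days (281 left).
January has 31 days (250 left).
February has 28 days (222 left).
March has 31 days (191 left).
April has 30 days (161 left).
May has 31 days (130 left).
June has 30 days (100 left).
July has 31 days (69 left).
August has 31 days (38 left).
September has 30 days (8 left).
8 days into October → 2053-10-08.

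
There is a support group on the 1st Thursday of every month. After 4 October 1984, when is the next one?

1 November 1984

October 1984 starts on a Monday, so its 1st Thursday is 4 October 1984 (3 days in).
That is not after 4 October 1984, so look at November 1984.
November 1984 starts on a Thursday, so its 1st Thursday is 1 November 1984.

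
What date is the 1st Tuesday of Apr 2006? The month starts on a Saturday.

Apr 2006 begins on a Saturday, so the first Tuesday is Apr 4 (3 days later).

Apr 4, 2006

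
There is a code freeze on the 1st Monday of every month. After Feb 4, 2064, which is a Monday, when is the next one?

Feb 2064 starts on a Friday, so its 1st Monday is Feb 4, 2064 (3 days in).
That is not after Feb 4, 2064, so look at Mar 2064.
Mar 2064 starts on a Saturday, so its 1st Monday is Mar 3, 2064 (2 days in).

Mar 3, 2064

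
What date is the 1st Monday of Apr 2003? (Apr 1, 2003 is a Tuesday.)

Apr 2003 begins on a Tuesday, so the first Monday is Apr 7 (6 days later).

Apr 7, 2003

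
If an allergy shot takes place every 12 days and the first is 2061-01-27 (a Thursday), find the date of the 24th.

2061-10-30

The 24th occurrence is 23 intervals after the first: 23 × 12 = 276 days after 2061-01-27.
January has 31 days — 4 days to the end of January leaves 272.
February has 28 days (244 left).
March has 31 days (213 left).
April has 30 days (183 left).
May has 31 days (152 left).
June has 30 days (122 left).
July has 31 days (91 left).
August has 31 days (60 left).
September has 30 days (30 left).
30 days into October → 2061-10-30.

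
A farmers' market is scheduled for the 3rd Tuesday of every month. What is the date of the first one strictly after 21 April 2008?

20 May 2008

April 2008 starts on a Tuesday; its first Tuesday is the 1st, so the 3rd Tuesday is the 15th — 15 April 2008.
That is not after 21 April 2008, so look at May 2008.
May 2008 starts on a Thursday; its first Tuesday is the 6th, so the 3rd Tuesday is the 20th — 20 May 2008.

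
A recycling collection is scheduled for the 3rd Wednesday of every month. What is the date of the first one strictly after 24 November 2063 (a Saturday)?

19 December 2063

November 2063 starts on a Thursday; its first Wednesday is the 7th, so the 3rd Wednesday is the 21st — 21 November 2063.
That is not after 24 November 2063, so look at December 2063.
December 2063 starts on a Saturday; its first Wednesday is the 5th, so the 3rd Wednesday is the 19th — 19 December 2063.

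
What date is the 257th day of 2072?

13 September 2072

January has 31 days (257 − 31 = 226 remain).
February has 29 days (226 − 29 = 197 remain).
March has 31 days (197 − 31 = 166 remain).
April has 30 days (166 − 30 = 136 remain).
May has 31 days (136 − 31 = 105 remain).
June has 30 days (105 − 30 = 75 remain).
July has 31 days (75 − 31 = 44 remain).
August has 31 days (44 − 31 = 13 remain).
13 into September → September 13.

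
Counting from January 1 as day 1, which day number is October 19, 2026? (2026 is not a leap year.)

Days in months before October: 31 + 28 + 31 + 30 + 31 + 30 + 31 + 31 + 30 = 273.
Plus 19 days into October → day 292.

292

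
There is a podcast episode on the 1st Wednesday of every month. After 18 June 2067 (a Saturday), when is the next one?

June 2067 starts on a Wednesday, so its 1st Wednesday is 1 June 2067.
That is not after 18 June 2067, so look at July 2067.
July 2067 starts on a Friday, so its 1st Wednesday is 6 July 2067 (5 days in).

6 July 2067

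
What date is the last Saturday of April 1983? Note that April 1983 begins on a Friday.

30 April 1983

April 1983 begins on a Friday, so the first Saturday is April 2 (1 day later).
April 1983 has 30 days. Adding weeks: 2, 9, 16, 23, 30 — the last one ≤ 30 is the 30th.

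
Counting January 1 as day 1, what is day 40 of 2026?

Feb 9, 2026

Jan has 31 days (40 − 31 = 9 remain).
9 into Feb → Feb 9.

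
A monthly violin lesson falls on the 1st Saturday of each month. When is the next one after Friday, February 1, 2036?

February 2, 2036

February 2036 starts on a Friday, so its 1st Saturday is February 2, 2036 (1 day in).
February 2, 2036 is after February 1, 2036, so that is the next one.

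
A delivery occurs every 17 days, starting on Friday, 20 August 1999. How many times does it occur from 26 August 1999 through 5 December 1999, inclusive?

6

Occurrences land 17·i days after 20 August 1999 for i = 0, 1, 2, …
26 August 1999 is 6 days after the start; 6 ÷ 17 = 0 remainder 6; since the remainder is 6, round up to i = 1. First occurrence in the window: #2 on 6 September 1999 (1×17 = 17 days in).
5 December 1999 is 107 days after the start; 107 ÷ 17 = 6 remainder 5. Last occurrence in the window: #7 on 30 November 1999.
Occurrences #2 through #7: 6 in total.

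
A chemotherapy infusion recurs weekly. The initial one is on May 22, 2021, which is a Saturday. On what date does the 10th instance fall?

The 10th occurrence is 9 intervals after the first: 9 × 7 = 63 days after May 22, 2021.
May has 31 days — 9 days to the end of May leaves 54.
June has 30 days (24 left).
24 days into July → July 24, 2021.

July 24, 2021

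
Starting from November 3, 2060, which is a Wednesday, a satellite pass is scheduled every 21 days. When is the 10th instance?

May 11, 2061

The 10th occurrence is 9 intervals after the first: 9 × 21 = 189 days after November 3, 2060.
November has 30 days — 27 days to the end of November leaves 162.
December has 31 days (131 left).
January has 31 days (100 left).
February has 28 days (72 left).
March has 31 days (41 left).
April has 30 days (11 left).
11 days into May → May 11, 2061.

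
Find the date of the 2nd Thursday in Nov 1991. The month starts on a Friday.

Nov 1991 begins on a Friday, so the first Thursday is Nov 7 (6 days later).
The 2nd Thursday is 1 weeks later: 7 + 7 = 14.

Nov 14, 1991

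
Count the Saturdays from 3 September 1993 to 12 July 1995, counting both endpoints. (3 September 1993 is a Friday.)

3 September 1993 is a Friday; the first Saturday on or after it is 4 September 1993 (1 day later).
From 4 September 1993 to 12 July 1995: 118 + 365 + 193 = 676 days (rest of 1993, 1994, to 12 July 1995 in 1995).
676 ÷ 7 = 96 full weeks with remainder 4, so 96 more Saturdays after the first → 97.

97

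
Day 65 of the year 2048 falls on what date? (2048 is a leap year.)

5 March 2048

January has 31 days (65 − 31 = 34 remain).
February has 29 days (34 − 29 = 5 remain).
5 into March → March 5.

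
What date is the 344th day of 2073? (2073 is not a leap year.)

January has 31 days (344 − 31 = 313 remain).
February has 28 days (313 − 28 = 285 remain).
March has 31 days (285 − 31 = 254 remain).
April has 30 days (254 − 30 = 224 remain).
May has 31 days (224 − 31 = 193 remain).
June has 30 days (193 − 30 = 163 remain).
July has 31 days (163 − 31 = 132 remain).
August has 31 days (132 − 31 = 101 remain).
September has 30 days (101 − 30 = 71 remain).
October has 31 days (71 − 31 = 40 remain).
November has 30 days (40 − 30 = 10 remain).
10 into December → December 10.

December 10, 2073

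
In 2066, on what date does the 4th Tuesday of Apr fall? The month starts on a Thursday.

Apr 27, 2066

Apr 2066 begins on a Thursday, so the first Tuesday is Apr 6 (5 days later).
The 4th Tuesday is 3 weeks later: 6 + 21 = 27.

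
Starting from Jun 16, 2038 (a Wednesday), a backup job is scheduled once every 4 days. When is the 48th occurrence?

The 48th occurrence is 47 intervals after the first: 47 × 4 = 188 days after Jun 16, 2038.
Jun has 30 days — 14 days to the end of Jun leaves 174.
Jul has 31 days (143 left).
Aug has 31 days (112 left).
Sep has 30 days (82 left).
Oct has 31 days (51 left).
Nov has 30 days (21 left).
21 days into Dec → Dec 21, 2038.

Dec 21, 2038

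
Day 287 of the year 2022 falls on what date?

2022-10-14

January has 31 days (287 − 31 = 256 remain).
February has 28 days (256 − 28 = 228 remain).
March has 31 days (228 − 31 = 197 remain).
April has 30 days (197 − 30 = 167 remain).
May has 31 days (167 − 31 = 136 remain).
June has 30 days (136 − 30 = 106 remain).
July has 31 days (106 − 31 = 75 remain).
August has 31 days (75 − 31 = 44 remain).
September has 30 days (44 − 30 = 14 remain).
14 into October → October 14.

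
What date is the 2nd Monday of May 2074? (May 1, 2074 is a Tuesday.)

May 2074 begins on a Tuesday, so the first Monday is May 7 (6 days later).
The 2nd Monday is 1 weeks later: 7 + 7 = 14.

May 14, 2074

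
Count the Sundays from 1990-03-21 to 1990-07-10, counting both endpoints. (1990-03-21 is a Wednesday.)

16

1990-03-21 is a Wednesday; the first Sunday on or after it is 1990-03-25 (4 days later).
From 1990-03-25 to 1990-07-10: 6 + 30 + 31 + 30 + 10 = 107 days (rest of March, April, May, June, July).
107 ÷ 7 = 15 full weeks with remainder 2, so 15 more Sundays after the first → 16.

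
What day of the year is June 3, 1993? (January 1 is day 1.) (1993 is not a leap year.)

Days in months before June: 31 + 28 + 31 + 30 + 31 = 151.
Plus 3 days into June → day 154.

154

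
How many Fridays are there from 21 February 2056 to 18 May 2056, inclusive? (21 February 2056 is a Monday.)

12

21 February 2056 is a Monday; the first Friday on or after it is 25 February 2056 (4 days later).
From 25 February 2056 to 18 May 2056: 4 + 31 + 30 + 18 = 83 days (rest of February, March, April, May).
83 ÷ 7 = 11 full weeks with remainder 6, so 11 more Fridays after the first → 12.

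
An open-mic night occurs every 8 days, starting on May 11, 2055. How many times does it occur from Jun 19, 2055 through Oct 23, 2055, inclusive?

16

Occurrences land 8·i days after May 11, 2055 for i = 0, 1, 2, …
Jun 19, 2055 is 39 days after the start; 39 ÷ 8 = 4 remainder 7; since the remainder is 7, round up to i = 5. First occurrence in the window: #6 on Jun 20, 2055 (5×8 = 40 days in).
Oct 23, 2055 is 165 days after the start; 165 ÷ 8 = 20 remainder 5. Last occurrence in the window: #21 on Oct 18, 2055.
Occurrences #6 through #21: 16 in total.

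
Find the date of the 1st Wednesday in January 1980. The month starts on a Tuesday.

January 1980 begins on a Tuesday, so the first Wednesday is January 2 (1 day later).

January 2, 1980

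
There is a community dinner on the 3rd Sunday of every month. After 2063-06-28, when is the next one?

2063-07-15

June 2063 starts on a Friday; its first Sunday is the 3rd, so the 3rd Sunday is the 17th — 2063-06-17.
That is not after 2063-06-28, so look at July 2063.
July 2063 starts on a Sunday; its first Sunday is the 1st, so the 3rd Sunday is the 15th — 2063-07-15.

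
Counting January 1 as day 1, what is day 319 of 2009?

November 15, 2009

January has 31 days (319 − 31 = 288 remain).
February has 28 days (288 − 28 = 260 remain).
March has 31 days (260 − 31 = 229 remain).
April has 30 days (229 − 30 = 199 remain).
May has 31 days (199 − 31 = 168 remain).
June has 30 days (168 − 30 = 138 remain).
July has 31 days (138 − 31 = 107 remain).
August has 31 days (107 − 31 = 76 remain).
September has 30 days (76 − 30 = 46 remain).
October has 31 days (46 − 31 = 15 remain).
15 into November → November 15.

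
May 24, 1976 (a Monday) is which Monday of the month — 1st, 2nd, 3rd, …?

Day 24 falls in week ⌈24/7⌉ of the month.
Days 1–7 hold the 1st Monday, 8–14 the 2nd, 15–21 the 3rd, 22–28 the 4th, 29–31 the 5th.
24 is in the range for the 4th.

4th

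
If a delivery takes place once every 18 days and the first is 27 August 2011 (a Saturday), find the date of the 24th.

The 24th occurrence is 23 intervals after the first: 23 × 18 = 414 days after 27 August 2011.
August has 31 days — 4 days to the end of August leaves 410.
From end of August to end of 2011 is 122 days (288 left).
January has 31 days (257 left).
February has 29 days (228 left).
March has 31 days (197 left).
April has 30 days (167 left).
May has 31 days (136 left).
June has 30 days (106 left).
July has 31 days (75 left).
August has 31 days (44 left).
September has 30 days (14 left).
14 days into October → 14 October 2012.

14 October 2012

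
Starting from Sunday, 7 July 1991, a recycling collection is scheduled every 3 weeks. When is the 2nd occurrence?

28 July 1991

The 2nd occurrence is 1 interval after the first: 1 × 21 = 21 days after 7 July 1991.
21 days later is 28 July 1991.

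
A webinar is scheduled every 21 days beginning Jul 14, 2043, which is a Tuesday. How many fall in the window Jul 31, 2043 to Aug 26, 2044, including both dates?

19

Occurrences land 21·i days after Jul 14, 2043 for i = 0, 1, 2, …
Jul 31, 2043 is 17 days after the start; 17 ÷ 21 = 0 remainder 17; since the remainder is 17, round up to i = 1. First occurrence in the window: #2 on Aug 4, 2043 (1×21 = 21 days in).
Aug 26, 2044 is 409 days after the start; 409 ÷ 21 = 19 remainder 10. Last occurrence in the window: #20 on Aug 16, 2044.
Occurrences #2 through #20: 19 in total.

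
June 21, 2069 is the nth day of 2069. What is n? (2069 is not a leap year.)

Days in months before June: 31 + 28 + 31 + 30 + 31 = 151.
Plus 21 days into June → day 172.

172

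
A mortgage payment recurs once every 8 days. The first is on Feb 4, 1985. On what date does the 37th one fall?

The 37th occurrence is 36 intervals after the first: 36 × 8 = 288 days after Feb 4, 1985.
Feb has 28 days — 24 days to the end of Feb leaves 264.
Mar has 31 days (233 left).
Apr has 30 days (203 left).
May has 31 days (172 left).
Jun has 30 days (142 left).
Jul has 31 days (111 left).
Aug has 31 days (80 left).
Sep has 30 days (50 left).
Oct has 31 days (19 left).
19 days into Nov → Nov 19, 1985.

Nov 19, 1985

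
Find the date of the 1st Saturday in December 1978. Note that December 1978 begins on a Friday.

December 2, 1978

December 1978 begins on a Friday, so the first Saturday is December 2 (1 day later).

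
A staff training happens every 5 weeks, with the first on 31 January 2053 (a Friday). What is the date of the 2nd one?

The 2nd occurrence is 1 interval after the first: 1 × 35 = 35 days after 31 January 2053.
January has 31 days — 0 days to the end of January leaves 35.
February has 28 days (7 left).
7 days into March → 7 March 2053.

7 March 2053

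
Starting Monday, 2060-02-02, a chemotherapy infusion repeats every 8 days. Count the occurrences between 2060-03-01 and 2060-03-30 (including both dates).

4

Occurrences land 8·i days after 2060-02-02 for i = 0, 1, 2, …
2060-03-01 is 28 days after the start; 28 ÷ 8 = 3 remainder 4; since the remainder is 4, round up to i = 4. First occurrence in the window: #5 on 2060-03-05 (4×8 = 32 days in).
2060-03-30 is 57 days after the start; 57 ÷ 8 = 7 remainder 1. Last occurrence in the window: #8 on 2060-03-29.
Occurrences #5 through #8: 4 in total.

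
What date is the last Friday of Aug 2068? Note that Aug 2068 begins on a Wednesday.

Aug 31, 2068

Aug 2068 begins on a Wednesday, so the first Friday is Aug 3 (2 days later).
Aug 2068 has 31 days. Adding weeks: 3, 10, 17, 24, 31 — the last one ≤ 31 is the 31st.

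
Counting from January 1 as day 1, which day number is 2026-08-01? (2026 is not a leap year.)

213

Days in months before August: 31 + 28 + 31 + 30 + 31 + 30 + 31 = 212.
Plus 1 day into August → day 213.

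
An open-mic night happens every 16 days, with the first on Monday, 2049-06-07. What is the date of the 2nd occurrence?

2049-06-23

The 2nd occurrence is 1 interval after the first: 1 × 16 = 16 days after 2049-06-07.
16 days later is 2049-06-23.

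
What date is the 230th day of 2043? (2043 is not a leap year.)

Aug 18, 2043

Jan has 31 days (230 − 31 = 199 remain).
Feb has 28 days (199 − 28 = 171 remain).
Mar has 31 days (171 − 31 = 140 remain).
Apr has 30 days (140 − 30 = 110 remain).
May has 31 days (110 − 31 = 79 remain).
Jun has 30 days (79 − 30 = 49 remain).
Jul has 31 days (49 − 31 = 18 remain).
18 into Aug → Aug 18.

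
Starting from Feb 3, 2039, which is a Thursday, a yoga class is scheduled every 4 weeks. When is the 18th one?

May 24, 2040

The 18th occurrence is 17 intervals after the first: 17 × 28 = 476 days after Feb 3, 2039.
Feb has 28 days — 25 days to the end of Feb leaves 451.
From end of Feb to end of 2039 is 306 days (145 left).
Jan has 31 days (114 left).
Feb has 29 days (85 left).
Mar has 31 days (54 left).
Apr has 30 days (24 left).
24 days into May → May 24, 2040.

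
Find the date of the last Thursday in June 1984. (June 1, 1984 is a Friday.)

June 1984 begins on a Friday, so the first Thursday is June 7 (6 days later).
June 1984 has 30 days. Adding weeks: 7, 14, 21, 28 — the last one ≤ 30 is the 28th.

June 28, 1984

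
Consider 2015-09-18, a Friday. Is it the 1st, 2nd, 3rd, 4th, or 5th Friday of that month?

3rd

Day 18 falls in week ⌈18/7⌉ of the month.
Days 1–7 hold the 1st Friday, 8–14 the 2nd, 15–21 the 3rd, 22–28 the 4th, 29–31 the 5th.
18 is in the range for the 3rd.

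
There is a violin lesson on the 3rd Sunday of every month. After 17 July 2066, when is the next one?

July 2066 starts on a Thursday; its first Sunday is the 4th, so the 3rd Sunday is the 18th — 18 July 2066.
18 July 2066 is after 17 July 2066, so that is the next one.

18 July 2066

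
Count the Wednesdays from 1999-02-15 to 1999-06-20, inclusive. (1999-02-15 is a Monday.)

18

1999-02-15 is a Monday; the first Wednesday on or after it is 1999-02-17 (2 days later).
From 1999-02-17 to 1999-06-20: 11 + 31 + 30 + 31 + 20 = 123 days (rest of February, March, April, May, June).
123 ÷ 7 = 17 full weeks with remainder 4, so 17 more Wednesdays after the first → 18.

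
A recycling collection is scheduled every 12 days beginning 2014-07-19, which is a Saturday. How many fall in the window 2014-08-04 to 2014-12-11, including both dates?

Occurrences land 12·i days after 2014-07-19 for i = 0, 1, 2, …
2014-08-04 is 16 days after the start; 16 ÷ 12 = 1 remainder 4; since the remainder is 4, round up to i = 2. First occurrence in the window: #3 on 2014-08-12 (2×12 = 24 days in).
2014-12-11 is 145 days after the start; 145 ÷ 12 = 12 remainder 1. Last occurrence in the window: #13 on 2014-12-10.
Occurrences #3 through #13: 11 in total.

11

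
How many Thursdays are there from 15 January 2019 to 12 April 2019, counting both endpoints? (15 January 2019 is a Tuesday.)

13

15 January 2019 is a Tuesday; the first Thursday on or after it is 17 January 2019 (2 days later).
From 17 January 2019 to 12 April 2019: 14 + 28 + 31 + 12 = 85 days (rest of January, February, March, April).
85 ÷ 7 = 12 full weeks with remainder 1, so 12 more Thursdays after the first → 13.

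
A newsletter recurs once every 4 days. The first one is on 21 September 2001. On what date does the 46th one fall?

The 46th occurrence is 45 intervals after the first: 45 × 4 = 180 days after 21 September 2001.
September has 30 days — 9 days to the end of September leaves 171.
October has 31 days (140 left).
November has 30 days (110 left).
December has 31 days (79 left).
January has 31 days (48 left).
February has 28 days (20 left).
20 days into March → 20 March 2002.

20 March 2002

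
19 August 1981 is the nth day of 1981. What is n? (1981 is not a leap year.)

Days in months before August: 31 + 28 + 31 + 30 + 31 + 30 + 31 = 212.
Plus 19 days into August → day 231.

231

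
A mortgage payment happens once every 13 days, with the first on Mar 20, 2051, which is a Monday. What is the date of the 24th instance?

Jan 13, 2052

The 24th occurrence is 23 intervals after the first: 23 × 13 = 299 days after Mar 20, 2051.
Mar has 31 days — 11 days to the end of Mar leaves 288.
Apr has 30 days (258 left).
May has 31 days (227 left).
Jun has 30 days (197 left).
Jul has 31 days (166 left).
Aug has 31 days (135 left).
Sep has 30 days (105 left).
Oct has 31 days (74 left).
Nov has 30 days (44 left).
Dec has 31 days (13 left).
13 days into Jan → Jan 13, 2052.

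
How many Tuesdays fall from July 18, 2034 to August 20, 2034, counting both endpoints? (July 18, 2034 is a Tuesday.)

July 18, 2034 is a Tuesday; the first Tuesday on or after it is July 18, 2034.
From July 18, 2034 to August 20, 2034: 13 + 20 = 33 days (rest of July, August).
33 ÷ 7 = 4 full weeks with remainder 5, so 4 more Tuesdays after the first → 5.

5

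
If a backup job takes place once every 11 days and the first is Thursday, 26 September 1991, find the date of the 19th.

11 April 1992

The 19th occurrence is 18 intervals after the first: 18 × 11 = 198 days after 26 September 1991.
September has 30 days — 4 days to the end of September leaves 194.
October has 31 days (163 left).
November has 30 days (133 left).
December has 31 days (102 left).
January has 31 days (71 left).
February has 29 days (42 left).
March has 31 days (11 left).
11 days into April → 11 April 1992.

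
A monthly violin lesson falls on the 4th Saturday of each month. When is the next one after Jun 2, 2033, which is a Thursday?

Jun 25, 2033

Jun 2033 starts on a Wednesday; its first Saturday is the 4th, so the 4th Saturday is the 25th — Jun 25, 2033.
Jun 25, 2033 is after Jun 2, 2033, so that is the next one.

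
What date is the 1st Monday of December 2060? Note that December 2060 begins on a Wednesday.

December 2060 begins on a Wednesday, so the first Monday is December 6 (5 days later).

2060-12-06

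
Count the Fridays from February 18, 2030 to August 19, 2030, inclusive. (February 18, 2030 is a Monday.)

February 18, 2030 is a Monday; the first Friday on or after it is February 22, 2030 (4 days later).
From February 22, 2030 to August 19, 2030: 6 + 31 + 30 + 31 + 30 + 31 + 19 = 178 days (rest of February, March, April, May, June, July, August).
178 ÷ 7 = 25 full weeks with remainder 3, so 25 more Fridays after the first → 26.

26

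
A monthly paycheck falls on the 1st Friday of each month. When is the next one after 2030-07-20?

2030-08-02

July 2030 starts on a Monday, so its 1st Friday is 2030-07-05 (4 days in).
That is not after 2030-07-20, so look at August 2030.
August 2030 starts on a Thursday, so its 1st Friday is 2030-08-02 (1 day in).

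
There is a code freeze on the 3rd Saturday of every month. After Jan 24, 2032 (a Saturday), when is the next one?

Jan 2032 starts on a Thursday; its first Saturday is the 3rd, so the 3rd Saturday is the 17th — Jan 17, 2032.
That is not after Jan 24, 2032, so look at Feb 2032.
Feb 2032 starts on a Sunday; its first Saturday is the 7th, so the 3rd Saturday is the 21st — Feb 21, 2032.

Feb 21, 2032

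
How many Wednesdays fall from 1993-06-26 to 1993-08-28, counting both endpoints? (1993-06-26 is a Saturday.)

9

1993-06-26 is a Saturday; the first Wednesday on or after it is 1993-06-30 (4 days later).
From 1993-06-30 to 1993-08-28: 0 + 31 + 28 = 59 days (rest of June, July, August).
59 ÷ 7 = 8 full weeks with remainder 3, so 8 more Wednesdays after the first → 9.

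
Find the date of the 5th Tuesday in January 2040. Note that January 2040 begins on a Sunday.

31 January 2040

January 2040 begins on a Sunday, so the first Tuesday is January 3 (2 days later).
The 5th Tuesday is 4 weeks later: 3 + 28 = 31.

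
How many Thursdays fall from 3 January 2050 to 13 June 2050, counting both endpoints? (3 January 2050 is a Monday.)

3 January 2050 is a Monday; the first Thursday on or after it is 6 January 2050 (3 days later).
From 6 January 2050 to 13 June 2050: 25 + 28 + 31 + 30 + 31 + 13 = 158 days (rest of January, February, March, April, May, June).
158 ÷ 7 = 22 full weeks with remainder 4, so 22 more Thursdays after the first → 23.

23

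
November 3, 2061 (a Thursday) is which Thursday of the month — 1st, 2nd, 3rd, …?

1st

Day 3 falls in week ⌈3/7⌉ of the month.
Days 1–7 hold the 1st Thursday, 8–14 the 2nd, 15–21 the 3rd, 22–28 the 4th, 29–31 the 5th.
3 is in the range for the 1st.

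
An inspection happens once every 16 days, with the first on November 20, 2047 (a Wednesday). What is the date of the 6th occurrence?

February 8, 2048

The 6th occurrence is 5 intervals after the first: 5 × 16 = 80 days after November 20, 2047.
November has 30 days — 10 days to the end of November leaves 70.
December has 31 days (39 left).
January has 31 days (8 left).
8 days into February → February 8, 2048.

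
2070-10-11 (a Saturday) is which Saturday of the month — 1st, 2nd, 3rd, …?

Day 11 falls in week ⌈11/7⌉ of the month.
Days 1–7 hold the 1st Saturday, 8–14 the 2nd, 15–21 the 3rd, 22–28 the 4th, 29–31 the 5th.
11 is in the range for the 2nd.

2nd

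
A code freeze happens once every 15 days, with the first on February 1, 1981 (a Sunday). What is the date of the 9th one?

The 9th occurrence is 8 intervals after the first: 8 × 15 = 120 days after February 1, 1981.
February has 28 days — 27 days to the end of February leaves 93.
March has 31 days (62 left).
April has 30 days (32 left).
May has 31 days (1 left).
1 day into June → June 1, 1981.

June 1, 1981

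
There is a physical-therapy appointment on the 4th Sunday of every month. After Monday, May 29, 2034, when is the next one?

May 2034 starts on a Monday; its first Sunday is the 7th, so the 4th Sunday is the 28th — May 28, 2034.
That is not after May 29, 2034, so look at June 2034.
June 2034 starts on a Thursday; its first Sunday is the 4th, so the 4th Sunday is the 25th — June 25, 2034.

June 25, 2034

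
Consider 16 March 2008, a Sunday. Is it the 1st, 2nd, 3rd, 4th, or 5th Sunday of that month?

3rd

Day 16 falls in week ⌈16/7⌉ of the month.
Days 1–7 hold the 1st Sunday, 8–14 the 2nd, 15–21 the 3rd, 22–28 the 4th, 29–31 the 5th.
16 is in the range for the 3rd.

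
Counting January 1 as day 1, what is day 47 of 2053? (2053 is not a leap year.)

February 16, 2053

January has 31 days (47 − 31 = 16 remain).
16 into February → February 16.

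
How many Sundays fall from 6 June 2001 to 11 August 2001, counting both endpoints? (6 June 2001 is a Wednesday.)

6 June 2001 is a Wednesday; the first Sunday on or after it is 10 June 2001 (4 days later).
From 10 June 2001 to 11 August 2001: 20 + 31 + 11 = 62 days (rest of June, July, August).
62 ÷ 7 = 8 full weeks with remainder 6, so 8 more Sundays after the first → 9.

9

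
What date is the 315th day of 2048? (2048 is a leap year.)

January has 31 days (315 − 31 = 284 remain).
February has 29 days (284 − 29 = 255 remain).
March has 31 days (255 − 31 = 224 remain).
April has 30 days (224 − 30 = 194 remain).
May has 31 days (194 − 31 = 163 remain).
June has 30 days (163 − 30 = 133 remain).
July has 31 days (133 − 31 = 102 remain).
August has 31 days (102 − 31 = 71 remain).
September has 30 days (71 − 30 = 41 remain).
October has 31 days (41 − 31 = 10 remain).
10 into November → November 10.

10 November 2048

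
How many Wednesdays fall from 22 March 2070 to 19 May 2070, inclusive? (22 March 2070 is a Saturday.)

22 March 2070 is a Saturday; the first Wednesday on or after it is 26 March 2070 (4 days later).
From 26 March 2070 to 19 May 2070: 5 + 30 + 19 = 54 days (rest of March, April, May).
54 ÷ 7 = 7 full weeks with remainder 5, so 7 more Wednesdays after the first → 8.

8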